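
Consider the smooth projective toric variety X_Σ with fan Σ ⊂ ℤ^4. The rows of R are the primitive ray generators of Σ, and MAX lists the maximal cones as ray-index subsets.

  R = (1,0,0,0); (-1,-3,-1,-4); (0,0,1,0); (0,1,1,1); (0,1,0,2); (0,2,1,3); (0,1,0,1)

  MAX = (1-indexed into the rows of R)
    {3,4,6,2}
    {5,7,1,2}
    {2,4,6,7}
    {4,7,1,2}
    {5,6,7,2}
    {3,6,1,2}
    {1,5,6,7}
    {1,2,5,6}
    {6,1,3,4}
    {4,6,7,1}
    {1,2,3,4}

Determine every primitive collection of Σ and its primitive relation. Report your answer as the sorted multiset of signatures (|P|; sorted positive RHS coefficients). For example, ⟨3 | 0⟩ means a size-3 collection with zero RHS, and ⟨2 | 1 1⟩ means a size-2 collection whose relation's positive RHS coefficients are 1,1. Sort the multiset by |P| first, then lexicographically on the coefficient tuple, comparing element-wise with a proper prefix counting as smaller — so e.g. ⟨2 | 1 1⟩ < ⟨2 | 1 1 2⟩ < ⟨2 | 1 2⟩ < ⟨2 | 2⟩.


Minimal non-faces — 5 found among 7 rays, 11 max cones:

  P={3,7}:  v_{3} + v_{7} = v_{4}  ⇒ sig = ⟨2 | 1⟩
  P={4,5}:  v_{4} + v_{5} = v_{6}  ⇒ sig = ⟨2 | 1⟩
  P={3,5}:  v_{3} + v_{5} = v_{1} + v_{2} + 2·v_{6}  ⇒ sig = ⟨2 | 1 1 2⟩
  P={1,2,6,7}:  v_{1} + v_{2} + v_{6} + v_{7} = 0  ⇒ sig = ⟨4 | 0⟩
  P={1,2,4,6}:  v_{1} + v_{2} + v_{4} + v_{6} = v_{3}  ⇒ sig = ⟨4 | 1⟩

Hence PRS(X_Σ) =
    ⟨2 | 1⟩
    ⟨2 | 1⟩
    ⟨2 | 1 1 2⟩
    ⟨4 | 0⟩
    ⟨4 | 1⟩


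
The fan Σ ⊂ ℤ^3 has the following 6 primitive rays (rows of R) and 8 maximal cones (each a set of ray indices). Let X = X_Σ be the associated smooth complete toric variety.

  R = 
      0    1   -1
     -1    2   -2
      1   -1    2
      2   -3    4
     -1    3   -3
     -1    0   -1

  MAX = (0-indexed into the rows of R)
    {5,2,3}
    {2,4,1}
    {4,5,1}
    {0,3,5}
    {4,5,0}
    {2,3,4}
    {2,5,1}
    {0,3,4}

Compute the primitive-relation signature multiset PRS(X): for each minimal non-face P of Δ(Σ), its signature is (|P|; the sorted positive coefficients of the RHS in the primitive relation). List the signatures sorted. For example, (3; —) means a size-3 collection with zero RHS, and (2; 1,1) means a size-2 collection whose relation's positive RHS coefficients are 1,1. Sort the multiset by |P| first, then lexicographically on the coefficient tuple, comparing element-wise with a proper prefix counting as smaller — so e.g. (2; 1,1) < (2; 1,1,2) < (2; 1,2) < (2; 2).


5 collections generate NE(X_Σ); each relation:

  {0,1}:  v_{0} + v_{1} = v_{4} ; sig = (2; 1)
  {1,3}:  v_{1} + v_{3} = v_{2} ; sig = (2; 1)
  {0,2}:  v_{0} + v_{2} = v_{3} + v_{4} ; sig = (2; 1,1)
  {3,4,5}:  v_{3} + v_{4} + v_{5} = 0 ; sig = (3; —)
  {2,4,5}:  v_{2} + v_{4} + v_{5} = v_{1} ; sig = (3; 1)

Sorted signature multiset PRS(X):
    |P|=2: 3 collections, coeffs (1), (1), (1,1)
    |P|=3: 2 collections, coeffs (), (1)


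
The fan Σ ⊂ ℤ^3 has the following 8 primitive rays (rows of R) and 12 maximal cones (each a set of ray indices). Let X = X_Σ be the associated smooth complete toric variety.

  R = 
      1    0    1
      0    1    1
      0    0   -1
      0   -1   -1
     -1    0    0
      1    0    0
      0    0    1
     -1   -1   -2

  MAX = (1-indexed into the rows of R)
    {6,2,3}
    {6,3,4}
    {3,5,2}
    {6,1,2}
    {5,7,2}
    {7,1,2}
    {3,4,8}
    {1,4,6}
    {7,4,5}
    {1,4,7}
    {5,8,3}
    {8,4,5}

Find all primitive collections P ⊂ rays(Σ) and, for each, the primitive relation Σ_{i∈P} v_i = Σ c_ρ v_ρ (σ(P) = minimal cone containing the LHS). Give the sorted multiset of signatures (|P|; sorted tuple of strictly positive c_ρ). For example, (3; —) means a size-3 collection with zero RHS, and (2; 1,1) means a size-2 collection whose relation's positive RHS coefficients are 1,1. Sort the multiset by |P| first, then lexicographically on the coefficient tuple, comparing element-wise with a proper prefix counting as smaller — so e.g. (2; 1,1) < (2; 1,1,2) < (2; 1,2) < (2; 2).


Σ has 11 primitive collections:

  P = {2,4}:  v_{2} + v_{4} = 0  →  sig = (2; —)
  P = {3,7}:  v_{3} + v_{7} = 0  →  sig = (2; —)
  P = {5,6}:  v_{5} + v_{6} = 0  →  sig = (2; —)
  P = {1,3}:  v_{1} + v_{3} = v_{6}  →  sig = (2; 1)
  P = {1,5}:  v_{1} + v_{5} = v_{7}  →  sig = (2; 1)
  P = {1,8}:  v_{1} + v_{8} = v_{4}  →  sig = (2; 1)
  P = {6,7}:  v_{6} + v_{7} = v_{1}  →  sig = (2; 1)
  P = {2,8}:  v_{2} + v_{8} = v_{3} + v_{5}  →  sig = (2; 1,1)
  P = {6,8}:  v_{6} + v_{8} = v_{3} + v_{4}  →  sig = (2; 1,1)
  P = {7,8}:  v_{7} + v_{8} = v_{4} + v_{5}  →  sig = (2; 1,1)
  P = {3,4,5}:  v_{3} + v_{4} + v_{5} = v_{8}  →  sig = (3; 1)

so the primitive-relation signature multiset is
[(2; —), (2; —), (2; —), (2; 1), (2; 1), (2; 1), (2; 1), (2; 1,1), (2; 1,1), (2; 1,1), (3; 1)]


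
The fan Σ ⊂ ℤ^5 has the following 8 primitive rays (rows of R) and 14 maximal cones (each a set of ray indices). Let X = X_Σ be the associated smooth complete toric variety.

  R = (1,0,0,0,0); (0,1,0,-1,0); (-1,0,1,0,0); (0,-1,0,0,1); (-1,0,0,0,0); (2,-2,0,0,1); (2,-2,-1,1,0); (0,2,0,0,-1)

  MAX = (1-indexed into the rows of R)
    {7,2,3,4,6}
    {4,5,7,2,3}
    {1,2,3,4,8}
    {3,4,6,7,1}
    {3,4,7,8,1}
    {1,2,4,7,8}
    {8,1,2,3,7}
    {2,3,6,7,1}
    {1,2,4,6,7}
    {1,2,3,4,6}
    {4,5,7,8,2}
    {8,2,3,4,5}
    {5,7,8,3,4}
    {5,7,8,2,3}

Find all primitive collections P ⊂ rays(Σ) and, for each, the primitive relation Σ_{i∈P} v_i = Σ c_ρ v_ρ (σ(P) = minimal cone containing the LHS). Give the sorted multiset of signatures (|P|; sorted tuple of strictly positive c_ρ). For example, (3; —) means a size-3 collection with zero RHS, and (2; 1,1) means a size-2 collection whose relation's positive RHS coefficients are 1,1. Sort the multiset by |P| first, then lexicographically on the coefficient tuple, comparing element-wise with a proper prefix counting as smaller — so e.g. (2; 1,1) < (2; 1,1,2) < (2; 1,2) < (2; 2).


|primitive collections| = 5. Relations:

  • {1,5}:  v_{1} + v_{5} = 0 — sig = (2; —)
  • {5,6}:  v_{5} + v_{6} = v_{2} + v_{3} + v_{4} + v_{7} — sig = (2; 1,1,1,1)
  • {6,8}:  v_{6} + v_{8} = 2·v_{1} — sig = (2; 2)
  • {1,2,3,4,7}:  v_{1} + v_{2} + v_{3} + v_{4} + v_{7} = v_{6} — sig = (5; 1)
  • {2,3,4,7,8}:  v_{2} + v_{3} + v_{4} + v_{7} + v_{8} = v_{1} — sig = (5; 1)

Sorted signature multiset PRS(X):
    |P|=2: 3 collections, coeffs (), (1,1,1,1), (2)
    |P|=5: 2 collections, coeffs (1), (1)


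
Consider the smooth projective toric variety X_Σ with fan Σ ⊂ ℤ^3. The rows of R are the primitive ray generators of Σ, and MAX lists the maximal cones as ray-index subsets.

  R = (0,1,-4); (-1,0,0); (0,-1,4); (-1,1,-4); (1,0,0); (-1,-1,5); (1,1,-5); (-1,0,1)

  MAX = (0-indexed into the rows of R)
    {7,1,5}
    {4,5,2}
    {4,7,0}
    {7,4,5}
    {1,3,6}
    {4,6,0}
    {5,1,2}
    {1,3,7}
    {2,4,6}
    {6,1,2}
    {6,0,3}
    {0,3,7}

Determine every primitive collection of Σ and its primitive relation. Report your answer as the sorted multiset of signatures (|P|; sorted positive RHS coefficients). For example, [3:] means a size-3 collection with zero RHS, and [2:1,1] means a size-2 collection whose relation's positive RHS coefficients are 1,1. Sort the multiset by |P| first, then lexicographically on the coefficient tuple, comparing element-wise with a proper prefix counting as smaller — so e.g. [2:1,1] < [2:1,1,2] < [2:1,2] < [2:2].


|primitive collections| = 10. Relations:

  P = {0,2}:  v_{0} + v_{2} = 0  ⟹  sig = [2:]
  P = {1,4}:  v_{1} + v_{4} = 0  ⟹  sig = [2:]
  P = {5,6}:  v_{5} + v_{6} = 0  ⟹  sig = [2:]
  P = {0,1}:  v_{0} + v_{1} = v_{3}  ⟹  sig = [2:1]
  P = {0,5}:  v_{0} + v_{5} = v_{7}  ⟹  sig = [2:1]
  P = {2,3}:  v_{2} + v_{3} = v_{1}  ⟹  sig = [2:1]
  P = {2,7}:  v_{2} + v_{7} = v_{5}  ⟹  sig = [2:1]
  P = {3,4}:  v_{3} + v_{4} = v_{0}  ⟹  sig = [2:1]
  P = {6,7}:  v_{6} + v_{7} = v_{0}  ⟹  sig = [2:1]
  P = {3,5}:  v_{3} + v_{5} = v_{1} + v_{7}  ⟹  sig = [2:1,1]

Signatures (|P|; sorted positive RHS coefficients), sorted:
    [2:]
    [2:]
    [2:]
    [2:1]
    [2:1]
    [2:1]
    [2:1]
    [2:1]
    [2:1]
    [2:1,1]


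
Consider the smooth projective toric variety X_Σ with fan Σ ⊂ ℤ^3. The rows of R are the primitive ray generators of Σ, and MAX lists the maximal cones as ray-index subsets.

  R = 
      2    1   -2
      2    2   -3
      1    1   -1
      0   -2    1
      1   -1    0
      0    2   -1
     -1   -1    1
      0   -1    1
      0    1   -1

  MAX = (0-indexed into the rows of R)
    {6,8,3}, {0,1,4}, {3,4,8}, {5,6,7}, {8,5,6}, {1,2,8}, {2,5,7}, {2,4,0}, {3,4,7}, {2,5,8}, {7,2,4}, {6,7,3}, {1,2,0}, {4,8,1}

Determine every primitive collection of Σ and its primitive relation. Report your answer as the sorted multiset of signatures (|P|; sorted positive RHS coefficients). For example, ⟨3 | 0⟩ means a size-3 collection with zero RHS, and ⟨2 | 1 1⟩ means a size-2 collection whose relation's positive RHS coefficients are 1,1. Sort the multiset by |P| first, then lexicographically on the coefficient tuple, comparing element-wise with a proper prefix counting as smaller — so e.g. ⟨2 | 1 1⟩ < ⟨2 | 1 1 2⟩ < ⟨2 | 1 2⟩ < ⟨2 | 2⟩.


Σ has 17 primitive collections:

  P = {2,6}:  v_{2} + v_{6} = 0 ; sig = ⟨2 | 0⟩
  P = {3,5}:  v_{3} + v_{5} = 0 ; sig = ⟨2 | 0⟩
  P = {7,8}:  v_{7} + v_{8} = 0 ; sig = ⟨2 | 0⟩
  P = {0,8}:  v_{0} + v_{8} = v_{1} ; sig = ⟨2 | 1⟩
  P = {1,7}:  v_{1} + v_{7} = v_{0} ; sig = ⟨2 | 1⟩
  P = {2,3}:  v_{2} + v_{3} = v_{4} ; sig = ⟨2 | 1⟩
  P = {4,5}:  v_{4} + v_{5} = v_{2} ; sig = ⟨2 | 1⟩
  P = {4,6}:  v_{4} + v_{6} = v_{3} ; sig = ⟨2 | 1⟩
  P = {0,6}:  v_{0} + v_{6} = v_{4} + v_{8} ; sig = ⟨2 | 1 1⟩
  P = {0,7}:  v_{0} + v_{7} = v_{2} + v_{4} ; sig = ⟨2 | 1 1⟩
  P = {0,3}:  v_{0} + v_{3} = 2·v_{4} + v_{8} ; sig = ⟨2 | 1 2⟩
  P = {0,5}:  v_{0} + v_{5} = 2·v_{2} + v_{8} ; sig = ⟨2 | 1 2⟩
  P = {1,6}:  v_{1} + v_{6} = v_{4} + 2·v_{8} ; sig = ⟨2 | 1 2⟩
  P = {1,3}:  v_{1} + v_{3} = 2·v_{4} + 2·v_{8} ; sig = ⟨2 | 2 2⟩
  P = {1,5}:  v_{1} + v_{5} = 2·v_{2} + 2·v_{8} ; sig = ⟨2 | 2 2⟩
  P = {2,4,8}:  v_{2} + v_{4} + v_{8} = v_{0} ; sig = ⟨3 | 1⟩
  P = {1,2,4}:  v_{1} + v_{2} + v_{4} = 2·v_{0} ; sig = ⟨3 | 2⟩

Sorted signature multiset PRS(X):
    |P|=2: 15 collections, coeffs (), (), (), (1), (1), (1), (1), (1), (1,1), (1,1), (1,2), (1,2), (1,2), (2,2), (2,2)
    |P|=3: 2 collections, coeffs (1), (2)


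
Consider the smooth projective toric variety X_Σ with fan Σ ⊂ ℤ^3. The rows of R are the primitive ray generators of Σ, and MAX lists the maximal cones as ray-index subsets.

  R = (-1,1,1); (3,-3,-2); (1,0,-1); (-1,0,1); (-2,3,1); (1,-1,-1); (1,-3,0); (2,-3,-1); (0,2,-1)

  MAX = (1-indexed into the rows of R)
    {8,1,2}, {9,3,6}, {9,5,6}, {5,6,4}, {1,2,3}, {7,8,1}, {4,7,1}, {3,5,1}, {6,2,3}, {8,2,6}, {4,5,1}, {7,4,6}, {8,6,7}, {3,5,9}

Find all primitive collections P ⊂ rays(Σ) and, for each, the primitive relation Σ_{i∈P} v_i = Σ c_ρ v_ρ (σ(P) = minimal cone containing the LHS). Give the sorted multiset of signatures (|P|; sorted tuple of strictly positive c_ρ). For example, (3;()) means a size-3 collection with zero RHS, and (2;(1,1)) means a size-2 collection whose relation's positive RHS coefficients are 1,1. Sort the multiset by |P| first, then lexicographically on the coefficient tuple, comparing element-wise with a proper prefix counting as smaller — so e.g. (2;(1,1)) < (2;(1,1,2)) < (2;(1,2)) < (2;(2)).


Σ has 16 primitive collections:

  {1,6}:  v_{1} + v_{6} = 0  ⇒ sig = (2;())
  {3,4}:  v_{3} + v_{4} = 0  ⇒ sig = (2;())
  {5,8}:  v_{5} + v_{8} = 0  ⇒ sig = (2;())
  {2,4}:  v_{2} + v_{4} = v_{8}  ⇒ sig = (2;(1))
  {2,5}:  v_{2} + v_{5} = v_{3}  ⇒ sig = (2;(1))
  {3,7}:  v_{3} + v_{7} = v_{8}  ⇒ sig = (2;(1))
  {3,8}:  v_{3} + v_{8} = v_{2}  ⇒ sig = (2;(1))
  {4,8}:  v_{4} + v_{8} = v_{7}  ⇒ sig = (2;(1))
  {5,7}:  v_{5} + v_{7} = v_{4}  ⇒ sig = (2;(1))
  {7,9}:  v_{7} + v_{9} = v_{6}  ⇒ sig = (2;(1))
  {1,9}:  v_{1} + v_{9} = v_{3} + v_{5}  ⇒ sig = (2;(1,1))
  {4,9}:  v_{4} + v_{9} = v_{5} + v_{6}  ⇒ sig = (2;(1,1))
  {8,9}:  v_{8} + v_{9} = v_{3} + v_{6}  ⇒ sig = (2;(1,1))
  {2,9}:  v_{2} + v_{9} = 2·v_{3} + v_{6}  ⇒ sig = (2;(1,2))
  {2,7}:  v_{2} + v_{7} = 2·v_{8}  ⇒ sig = (2;(2))
  {3,5,6}:  v_{3} + v_{5} + v_{6} = v_{9}  ⇒ sig = (3;(1))

so the primitive-relation signature multiset is
[(2;()), (2;()), (2;()), (2;(1)), (2;(1)), (2;(1)), (2;(1)), (2;(1)), (2;(1)), (2;(1)), (2;(1,1)), (2;(1,1)), (2;(1,1)), (2;(1,2)), (2;(2)), (3;(1))]


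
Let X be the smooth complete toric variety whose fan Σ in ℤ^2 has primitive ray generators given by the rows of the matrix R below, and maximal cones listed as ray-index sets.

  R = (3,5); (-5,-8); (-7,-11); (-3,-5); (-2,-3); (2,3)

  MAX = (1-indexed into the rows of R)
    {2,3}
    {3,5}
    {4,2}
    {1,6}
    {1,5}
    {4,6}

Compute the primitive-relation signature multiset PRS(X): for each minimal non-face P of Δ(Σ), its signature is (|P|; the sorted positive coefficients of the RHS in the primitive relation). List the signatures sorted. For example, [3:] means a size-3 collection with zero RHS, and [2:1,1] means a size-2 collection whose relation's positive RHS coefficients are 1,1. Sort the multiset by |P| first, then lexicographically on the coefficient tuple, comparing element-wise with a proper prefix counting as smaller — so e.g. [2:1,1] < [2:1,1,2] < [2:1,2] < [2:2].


|primitive collections| = 9. Relations:

  {1,4}:  v_{1} + v_{4} = 0  so sig = [2:]
  {5,6}:  v_{5} + v_{6} = 0  so sig = [2:]
  {1,2}:  v_{1} + v_{2} = v_{5}  so sig = [2:1]
  {2,5}:  v_{2} + v_{5} = v_{3}  so sig = [2:1]
  {2,6}:  v_{2} + v_{6} = v_{4}  so sig = [2:1]
  {3,6}:  v_{3} + v_{6} = v_{2}  so sig = [2:1]
  {4,5}:  v_{4} + v_{5} = v_{2}  so sig = [2:1]
  {1,3}:  v_{1} + v_{3} = 2·v_{5}  so sig = [2:2]
  {3,4}:  v_{3} + v_{4} = 2·v_{2}  so sig = [2:2]

Sorted signature multiset PRS(X):
    [2:]
    [2:]
    [2:1]
    [2:1]
    [2:1]
    [2:1]
    [2:1]
    [2:2]
    [2:2]


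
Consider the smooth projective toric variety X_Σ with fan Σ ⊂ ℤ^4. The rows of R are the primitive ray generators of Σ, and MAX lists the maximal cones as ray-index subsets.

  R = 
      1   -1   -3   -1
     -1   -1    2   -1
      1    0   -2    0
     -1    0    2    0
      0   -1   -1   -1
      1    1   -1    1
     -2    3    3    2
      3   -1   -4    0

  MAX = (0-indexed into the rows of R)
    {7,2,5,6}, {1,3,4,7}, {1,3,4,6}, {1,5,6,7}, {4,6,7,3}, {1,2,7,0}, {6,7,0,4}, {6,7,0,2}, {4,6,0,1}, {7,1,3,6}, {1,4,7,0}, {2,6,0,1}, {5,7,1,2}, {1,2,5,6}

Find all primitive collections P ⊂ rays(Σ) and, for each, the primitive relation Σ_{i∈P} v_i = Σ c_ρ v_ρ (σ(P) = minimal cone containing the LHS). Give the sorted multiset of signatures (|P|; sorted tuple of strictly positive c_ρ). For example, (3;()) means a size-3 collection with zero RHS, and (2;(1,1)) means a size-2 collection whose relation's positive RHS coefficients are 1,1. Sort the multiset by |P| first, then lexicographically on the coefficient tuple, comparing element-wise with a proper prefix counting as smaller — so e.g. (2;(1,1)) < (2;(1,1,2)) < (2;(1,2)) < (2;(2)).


|primitive collections| = 9. Relations:

  {2,3}:  v_{2} + v_{3} = 0 ; sig = (2;())
  {0,3}:  v_{0} + v_{3} = v_{4} ; sig = (2;(1))
  {2,4}:  v_{2} + v_{4} = v_{0} ; sig = (2;(1))
  {4,5}:  v_{4} + v_{5} = v_{2} ; sig = (2;(1))
  {3,5}:  v_{3} + v_{5} = v_{1} + v_{6} + v_{7} ; sig = (2;(1,1,1))
  {0,5}:  v_{0} + v_{5} = 2·v_{2} ; sig = (2;(2))
  {1,4,6,7}:  v_{1} + v_{4} + v_{6} + v_{7} = 0 ; sig = (4;())
  {0,1,6,7}:  v_{0} + v_{1} + v_{6} + v_{7} = v_{2} ; sig = (4;(1))
  {1,2,6,7}:  v_{1} + v_{2} + v_{6} + v_{7} = v_{5} ; sig = (4;(1))

Hence PRS(X_Σ) =
{ (2;()),  (2;(1)) ×3,  (2;(1,1,1)),  (2;(2)),  (4;()),  (4;(1)) ×2 }


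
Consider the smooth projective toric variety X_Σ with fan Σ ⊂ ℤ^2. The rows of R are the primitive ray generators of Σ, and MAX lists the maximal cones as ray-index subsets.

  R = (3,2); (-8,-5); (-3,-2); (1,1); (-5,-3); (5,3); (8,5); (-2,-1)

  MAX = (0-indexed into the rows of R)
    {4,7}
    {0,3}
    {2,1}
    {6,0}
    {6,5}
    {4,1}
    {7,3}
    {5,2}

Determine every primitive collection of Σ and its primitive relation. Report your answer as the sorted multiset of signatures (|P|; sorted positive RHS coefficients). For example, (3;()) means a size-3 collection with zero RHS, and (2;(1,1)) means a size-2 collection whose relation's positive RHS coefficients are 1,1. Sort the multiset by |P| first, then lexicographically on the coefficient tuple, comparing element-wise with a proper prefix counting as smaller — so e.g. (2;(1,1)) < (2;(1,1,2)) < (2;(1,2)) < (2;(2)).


Σ has 20 primitive collections:

  {0,2}:  v_{0} + v_{2} = 0 — sig = (2;())
  {1,6}:  v_{1} + v_{6} = 0 — sig = (2;())
  {4,5}:  v_{4} + v_{5} = 0 — sig = (2;())
  {0,1}:  v_{0} + v_{1} = v_{4} — sig = (2;(1))
  {0,4}:  v_{0} + v_{4} = v_{7} — sig = (2;(1))
  {0,5}:  v_{0} + v_{5} = v_{6} — sig = (2;(1))
  {0,7}:  v_{0} + v_{7} = v_{3} — sig = (2;(1))
  {1,5}:  v_{1} + v_{5} = v_{2} — sig = (2;(1))
  {2,3}:  v_{2} + v_{3} = v_{7} — sig = (2;(1))
  {2,4}:  v_{2} + v_{4} = v_{1} — sig = (2;(1))
  {2,6}:  v_{2} + v_{6} = v_{5} — sig = (2;(1))
  {2,7}:  v_{2} + v_{7} = v_{4} — sig = (2;(1))
  {4,6}:  v_{4} + v_{6} = v_{0} — sig = (2;(1))
  {5,7}:  v_{5} + v_{7} = v_{0} — sig = (2;(1))
  {1,3}:  v_{1} + v_{3} = v_{4} + v_{7} — sig = (2;(1,1))
  {1,7}:  v_{1} + v_{7} = 2·v_{4} — sig = (2;(2))
  {3,4}:  v_{3} + v_{4} = 2·v_{7} — sig = (2;(2))
  {3,5}:  v_{3} + v_{5} = 2·v_{0} — sig = (2;(2))
  {6,7}:  v_{6} + v_{7} = 2·v_{0} — sig = (2;(2))
  {3,6}:  v_{3} + v_{6} = 3·v_{0} — sig = (2;(3))

Sorted signature multiset PRS(X):
[(2;()), (2;()), (2;()), (2;(1)), (2;(1)), (2;(1)), (2;(1)), (2;(1)), (2;(1)), (2;(1)), (2;(1)), (2;(1)), (2;(1)), (2;(1)), (2;(1,1)), (2;(2)), (2;(2)), (2;(2)), (2;(2)), (2;(3))]


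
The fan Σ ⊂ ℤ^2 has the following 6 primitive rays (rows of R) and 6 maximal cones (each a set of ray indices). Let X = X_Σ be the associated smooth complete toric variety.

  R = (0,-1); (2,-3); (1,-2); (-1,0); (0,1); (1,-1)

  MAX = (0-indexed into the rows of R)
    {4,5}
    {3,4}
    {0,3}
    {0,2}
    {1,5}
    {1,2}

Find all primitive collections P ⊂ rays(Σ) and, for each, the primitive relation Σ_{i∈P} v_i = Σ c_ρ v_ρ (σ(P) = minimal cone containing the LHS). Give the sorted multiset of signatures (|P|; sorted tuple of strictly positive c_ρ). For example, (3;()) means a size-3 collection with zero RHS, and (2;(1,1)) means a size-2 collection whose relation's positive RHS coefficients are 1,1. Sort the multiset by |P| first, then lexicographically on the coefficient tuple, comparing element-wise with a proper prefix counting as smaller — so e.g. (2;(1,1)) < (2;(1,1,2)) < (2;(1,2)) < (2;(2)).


|primitive collections| = 9. Relations:

  {0,4}:  v_{0} + v_{4} = 0  so sig = (2;())
  {0,5}:  v_{0} + v_{5} = v_{2}  so sig = (2;(1))
  {2,4}:  v_{2} + v_{4} = v_{5}  so sig = (2;(1))
  {2,5}:  v_{2} + v_{5} = v_{1}  so sig = (2;(1))
  {3,5}:  v_{3} + v_{5} = v_{0}  so sig = (2;(1))
  {1,3}:  v_{1} + v_{3} = v_{0} + v_{2}  so sig = (2;(1,1))
  {0,1}:  v_{0} + v_{1} = 2·v_{2}  so sig = (2;(2))
  {1,4}:  v_{1} + v_{4} = 2·v_{5}  so sig = (2;(2))
  {2,3}:  v_{2} + v_{3} = 2·v_{0}  so sig = (2;(2))

Sorted signature multiset PRS(X):
    (2;())
    (2;(1))
    (2;(1))
    (2;(1))
    (2;(1))
    (2;(1,1))
    (2;(2))
    (2;(2))
    (2;(2))


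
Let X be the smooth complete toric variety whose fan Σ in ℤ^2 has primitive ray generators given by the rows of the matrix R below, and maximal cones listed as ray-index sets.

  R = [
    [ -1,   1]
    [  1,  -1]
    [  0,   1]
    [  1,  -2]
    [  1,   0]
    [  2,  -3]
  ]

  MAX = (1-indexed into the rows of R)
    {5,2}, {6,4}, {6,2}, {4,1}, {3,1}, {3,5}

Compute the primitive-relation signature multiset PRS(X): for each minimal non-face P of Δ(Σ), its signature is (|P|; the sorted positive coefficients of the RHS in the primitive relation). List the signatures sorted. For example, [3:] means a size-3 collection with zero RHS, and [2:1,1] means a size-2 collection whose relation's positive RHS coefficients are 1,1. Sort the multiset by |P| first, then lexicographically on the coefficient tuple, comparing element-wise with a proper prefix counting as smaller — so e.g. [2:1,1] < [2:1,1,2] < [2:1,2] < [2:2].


9 collections generate NE(X_Σ); each relation:

  P = {1,2}:  v_{1} + v_{2} = 0 — sig = [2:]
  P = {1,5}:  v_{1} + v_{5} = v_{3} — sig = [2:1]
  P = {1,6}:  v_{1} + v_{6} = v_{4} — sig = [2:1]
  P = {2,3}:  v_{2} + v_{3} = v_{5} — sig = [2:1]
  P = {2,4}:  v_{2} + v_{4} = v_{6} — sig = [2:1]
  P = {3,4}:  v_{3} + v_{4} = v_{2} — sig = [2:1]
  P = {3,6}:  v_{3} + v_{6} = 2·v_{2} — sig = [2:2]
  P = {4,5}:  v_{4} + v_{5} = 2·v_{2} — sig = [2:2]
  P = {5,6}:  v_{5} + v_{6} = 3·v_{2} — sig = [2:3]

Sorted signature multiset PRS(X):
{ [2:],  [2:1] ×5,  [2:2] ×2,  [2:3] }


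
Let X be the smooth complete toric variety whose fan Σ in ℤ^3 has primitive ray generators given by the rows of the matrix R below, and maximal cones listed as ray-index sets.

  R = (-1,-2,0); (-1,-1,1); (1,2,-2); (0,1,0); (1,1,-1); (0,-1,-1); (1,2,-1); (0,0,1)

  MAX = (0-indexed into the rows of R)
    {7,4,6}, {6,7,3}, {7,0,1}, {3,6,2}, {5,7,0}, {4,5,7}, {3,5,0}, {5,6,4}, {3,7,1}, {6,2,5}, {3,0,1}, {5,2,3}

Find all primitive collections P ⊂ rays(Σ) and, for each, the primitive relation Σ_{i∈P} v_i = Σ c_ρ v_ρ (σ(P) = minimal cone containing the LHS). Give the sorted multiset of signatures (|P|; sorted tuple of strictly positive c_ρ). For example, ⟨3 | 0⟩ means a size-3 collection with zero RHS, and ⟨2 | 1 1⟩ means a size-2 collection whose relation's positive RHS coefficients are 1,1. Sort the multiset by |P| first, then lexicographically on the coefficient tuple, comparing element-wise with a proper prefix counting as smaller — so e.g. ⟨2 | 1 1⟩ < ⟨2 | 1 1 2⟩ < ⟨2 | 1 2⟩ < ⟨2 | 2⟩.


14 minimal non-faces of Δ(Σ) (on 8 rays):

  {1,4}:  v_{1} + v_{4} = 0 — sig = ⟨2 | 0⟩
  {0,4}:  v_{0} + v_{4} = v_{5} — sig = ⟨2 | 1⟩
  {1,5}:  v_{1} + v_{5} = v_{0} — sig = ⟨2 | 1⟩
  {1,6}:  v_{1} + v_{6} = v_{3} — sig = ⟨2 | 1⟩
  {2,7}:  v_{2} + v_{7} = v_{6} — sig = ⟨2 | 1⟩
  {3,4}:  v_{3} + v_{4} = v_{6} — sig = ⟨2 | 1⟩
  {0,6}:  v_{0} + v_{6} = v_{3} + v_{5} — sig = ⟨2 | 1 1⟩
  {1,2}:  v_{1} + v_{2} = 2·v_{3} + v_{5} — sig = ⟨2 | 1 2⟩
  {2,4}:  v_{2} + v_{4} = v_{5} + 2·v_{6} — sig = ⟨2 | 1 2⟩
  {0,2}:  v_{0} + v_{2} = 2·v_{3} + 2·v_{5} — sig = ⟨2 | 2 2⟩
  {3,5,7}:  v_{3} + v_{5} + v_{7} = 0 — sig = ⟨3 | 0⟩
  {0,3,7}:  v_{0} + v_{3} + v_{7} = v_{1} — sig = ⟨3 | 1⟩
  {3,5,6}:  v_{3} + v_{5} + v_{6} = v_{2} — sig = ⟨3 | 1⟩
  {5,6,7}:  v_{5} + v_{6} + v_{7} = v_{4} — sig = ⟨3 | 1⟩

so the primitive-relation signature multiset is
    |P|=2: 10 collections, coeffs (), (1), (1), (1), (1), (1), (1,1), (1,2), (1,2), (2,2)
    |P|=3: 4 collections, coeffs (), (1), (1), (1)


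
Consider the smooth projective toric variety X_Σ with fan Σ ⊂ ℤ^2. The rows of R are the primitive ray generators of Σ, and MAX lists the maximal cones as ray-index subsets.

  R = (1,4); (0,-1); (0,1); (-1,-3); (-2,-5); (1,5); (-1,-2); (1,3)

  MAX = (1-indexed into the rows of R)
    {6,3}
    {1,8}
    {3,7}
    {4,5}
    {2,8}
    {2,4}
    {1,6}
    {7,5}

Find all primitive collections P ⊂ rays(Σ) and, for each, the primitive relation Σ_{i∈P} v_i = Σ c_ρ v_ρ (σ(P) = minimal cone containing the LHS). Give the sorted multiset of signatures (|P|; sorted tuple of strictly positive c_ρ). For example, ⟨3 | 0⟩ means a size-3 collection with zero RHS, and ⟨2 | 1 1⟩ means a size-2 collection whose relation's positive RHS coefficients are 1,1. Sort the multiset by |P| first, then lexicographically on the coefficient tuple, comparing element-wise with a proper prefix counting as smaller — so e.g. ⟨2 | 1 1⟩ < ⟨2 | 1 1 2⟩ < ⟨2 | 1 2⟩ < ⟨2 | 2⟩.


20 collections generate NE(X_Σ); each relation:

  P={2,3}:  v_{2} + v_{3} = 0 ; sig = ⟨2 | 0⟩
  P={4,8}:  v_{4} + v_{8} = 0 ; sig = ⟨2 | 0⟩
  P={1,2}:  v_{1} + v_{2} = v_{8} ; sig = ⟨2 | 1⟩
  P={1,3}:  v_{1} + v_{3} = v_{6} ; sig = ⟨2 | 1⟩
  P={1,4}:  v_{1} + v_{4} = v_{3} ; sig = ⟨2 | 1⟩
  P={2,6}:  v_{2} + v_{6} = v_{1} ; sig = ⟨2 | 1⟩
  P={2,7}:  v_{2} + v_{7} = v_{4} ; sig = ⟨2 | 1⟩
  P={3,4}:  v_{3} + v_{4} = v_{7} ; sig = ⟨2 | 1⟩
  P={3,8}:  v_{3} + v_{8} = v_{1} ; sig = ⟨2 | 1⟩
  P={4,7}:  v_{4} + v_{7} = v_{5} ; sig = ⟨2 | 1⟩
  P={5,8}:  v_{5} + v_{8} = v_{7} ; sig = ⟨2 | 1⟩
  P={7,8}:  v_{7} + v_{8} = v_{3} ; sig = ⟨2 | 1⟩
  P={1,5}:  v_{1} + v_{5} = v_{3} + v_{7} ; sig = ⟨2 | 1 1⟩
  P={5,6}:  v_{5} + v_{6} = 2·v_{3} + v_{7} ; sig = ⟨2 | 1 2⟩
  P={1,7}:  v_{1} + v_{7} = 2·v_{3} ; sig = ⟨2 | 2⟩
  P={2,5}:  v_{2} + v_{5} = 2·v_{4} ; sig = ⟨2 | 2⟩
  P={3,5}:  v_{3} + v_{5} = 2·v_{7} ; sig = ⟨2 | 2⟩
  P={4,6}:  v_{4} + v_{6} = 2·v_{3} ; sig = ⟨2 | 2⟩
  P={6,8}:  v_{6} + v_{8} = 2·v_{1} ; sig = ⟨2 | 2⟩
  P={6,7}:  v_{6} + v_{7} = 3·v_{3} ; sig = ⟨2 | 3⟩

Hence PRS(X_Σ) =
{ ⟨2 | 0⟩ ×2,  ⟨2 | 1⟩ ×10,  ⟨2 | 1 1⟩,  ⟨2 | 1 2⟩,  ⟨2 | 2⟩ ×5,  ⟨2 | 3⟩ }


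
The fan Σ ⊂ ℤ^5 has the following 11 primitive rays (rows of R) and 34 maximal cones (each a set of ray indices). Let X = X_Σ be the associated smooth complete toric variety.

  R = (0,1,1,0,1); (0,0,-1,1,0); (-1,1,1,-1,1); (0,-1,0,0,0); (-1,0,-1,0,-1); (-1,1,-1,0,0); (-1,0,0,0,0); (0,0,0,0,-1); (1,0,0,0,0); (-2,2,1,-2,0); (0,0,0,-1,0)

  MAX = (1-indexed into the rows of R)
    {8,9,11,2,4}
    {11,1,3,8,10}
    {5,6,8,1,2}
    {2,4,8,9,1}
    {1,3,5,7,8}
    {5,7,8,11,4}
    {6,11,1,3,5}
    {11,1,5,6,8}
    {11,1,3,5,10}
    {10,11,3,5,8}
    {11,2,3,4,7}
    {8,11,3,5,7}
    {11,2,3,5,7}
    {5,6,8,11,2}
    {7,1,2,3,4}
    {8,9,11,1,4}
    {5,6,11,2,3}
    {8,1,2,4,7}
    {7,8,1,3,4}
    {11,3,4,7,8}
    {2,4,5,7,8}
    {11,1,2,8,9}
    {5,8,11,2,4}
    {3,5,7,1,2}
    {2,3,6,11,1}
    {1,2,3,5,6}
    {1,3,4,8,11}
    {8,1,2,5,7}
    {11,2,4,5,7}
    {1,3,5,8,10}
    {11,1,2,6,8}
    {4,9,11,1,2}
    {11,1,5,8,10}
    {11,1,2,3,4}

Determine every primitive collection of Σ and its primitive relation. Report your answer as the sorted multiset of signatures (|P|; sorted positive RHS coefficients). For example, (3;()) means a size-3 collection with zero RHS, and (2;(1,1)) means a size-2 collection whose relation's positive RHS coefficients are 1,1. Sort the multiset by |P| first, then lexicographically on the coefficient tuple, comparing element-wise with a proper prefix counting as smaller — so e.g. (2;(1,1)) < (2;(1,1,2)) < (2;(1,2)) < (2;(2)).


The 20 primitive collections of Σ (r=11, n=5):

  • {7,9}:  v_{7} + v_{9} = 0  ⟹  sig = (2;())
  • {3,9}:  v_{3} + v_{9} = v_{1} + v_{11}  ⟹  sig = (2;(1,1))
  • {4,6}:  v_{4} + v_{6} = v_{2} + v_{7} + v_{11}  ⟹  sig = (2;(1,1,1))
  • {5,9}:  v_{5} + v_{9} = v_{2} + v_{8} + v_{11}  ⟹  sig = (2;(1,1,1))
  • {6,7}:  v_{6} + v_{7} = v_{2} + v_{3} + v_{5}  ⟹  sig = (2;(1,1,1))
  • {4,10}:  v_{4} + v_{10} = v_{3} + v_{7} + v_{8} + v_{11}  ⟹  sig = (2;(1,1,1,1))
  • {7,10}:  v_{7} + v_{10} = 2·v_{3} + v_{5} + v_{8}  ⟹  sig = (2;(1,1,2))
  • {6,9}:  v_{6} + v_{9} = v_{1} + 2·v_{2} + v_{8} + 2·v_{11}  ⟹  sig = (2;(1,1,2,2))
  • {9,10}:  v_{9} + v_{10} = 2·v_{1} + v_{5} + v_{8} + 2·v_{11}  ⟹  sig = (2;(1,1,2,2))
  • {2,10}:  v_{2} + v_{10} = 2·v_{1} + 2·v_{5} + v_{11}  ⟹  sig = (2;(1,2,2))
  • {6,10}:  v_{6} + v_{10} = 3·v_{1} + 3·v_{5} + 2·v_{11}  ⟹  sig = (2;(2,3,3))
  • {1,4,5}:  v_{1} + v_{4} + v_{5} = v_{7}  ⟹  sig = (3;(1))
  • {1,7,11}:  v_{1} + v_{7} + v_{11} = v_{3}  ⟹  sig = (3;(1))
  • {2,3,8}:  v_{2} + v_{3} + v_{8} = v_{1} + v_{5}  ⟹  sig = (3;(1,1))
  • {3,4,5}:  v_{3} + v_{4} + v_{5} = 2·v_{7} + v_{11}  ⟹  sig = (3;(1,2))
  • {3,6,8}:  v_{3} + v_{6} + v_{8} = 2·v_{1} + 2·v_{5} + v_{11}  ⟹  sig = (3;(1,2,2))
  • {1,2,5,11}:  v_{1} + v_{2} + v_{5} + v_{11} = v_{6}  ⟹  sig = (4;(1))
  • {2,7,8,11}:  v_{2} + v_{7} + v_{8} + v_{11} = v_{5}  ⟹  sig = (4;(1))
  • {1,2,4,8,11}:  v_{1} + v_{2} + v_{4} + v_{8} + v_{11} = 0  ⟹  sig = (5;())
  • {1,3,5,8,11}:  v_{1} + v_{3} + v_{5} + v_{8} + v_{11} = v_{10}  ⟹  sig = (5;(1))

Signatures (|P|; sorted positive RHS coefficients), sorted:
{ (2;()),  (2;(1,1)),  (2;(1,1,1)) ×3,  (2;(1,1,1,1)),  (2;(1,1,2)),  (2;(1,1,2,2)) ×2,  (2;(1,2,2)),  (2;(2,3,3)),  (3;(1)) ×2,  (3;(1,1)),  (3;(1,2)),  (3;(1,2,2)),  (4;(1)) ×2,  (5;()),  (5;(1)) }


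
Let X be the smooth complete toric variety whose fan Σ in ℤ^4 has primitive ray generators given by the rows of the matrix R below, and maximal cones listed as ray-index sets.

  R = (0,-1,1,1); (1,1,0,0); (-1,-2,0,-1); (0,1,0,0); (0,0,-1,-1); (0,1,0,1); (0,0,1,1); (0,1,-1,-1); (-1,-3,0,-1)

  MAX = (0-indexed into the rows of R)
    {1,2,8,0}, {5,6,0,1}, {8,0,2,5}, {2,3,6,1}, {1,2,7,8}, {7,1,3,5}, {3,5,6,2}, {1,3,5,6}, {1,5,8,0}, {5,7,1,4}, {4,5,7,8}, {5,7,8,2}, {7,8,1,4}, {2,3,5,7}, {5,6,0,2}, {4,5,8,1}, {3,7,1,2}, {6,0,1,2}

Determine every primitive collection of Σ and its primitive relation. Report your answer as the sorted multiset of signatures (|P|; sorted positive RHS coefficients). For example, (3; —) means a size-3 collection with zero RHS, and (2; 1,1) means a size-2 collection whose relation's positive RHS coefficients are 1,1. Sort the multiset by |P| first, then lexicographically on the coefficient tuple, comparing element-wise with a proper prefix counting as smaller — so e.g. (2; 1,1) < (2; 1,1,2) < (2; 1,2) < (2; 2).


11 collections generate NE(X_Σ); each relation:

  {0,7}:  v_{0} + v_{7} = 0  ⟹  sig = (2; —)
  {4,6}:  v_{4} + v_{6} = 0  ⟹  sig = (2; —)
  {0,3}:  v_{0} + v_{3} = v_{6}  ⟹  sig = (2; 1)
  {3,4}:  v_{3} + v_{4} = v_{7}  ⟹  sig = (2; 1)
  {3,8}:  v_{3} + v_{8} = v_{2}  ⟹  sig = (2; 1)
  {6,7}:  v_{6} + v_{7} = v_{3}  ⟹  sig = (2; 1)
  {2,4}:  v_{2} + v_{4} = v_{7} + v_{8}  ⟹  sig = (2; 1,1)
  {6,8}:  v_{6} + v_{8} = v_{0} + v_{2}  ⟹  sig = (2; 1,1)
  {0,4}:  v_{0} + v_{4} = v_{1} + v_{5} + v_{8}  ⟹  sig = (2; 1,1,1)
  {1,2,5}:  v_{1} + v_{2} + v_{5} = 0  ⟹  sig = (3; —)
  {1,5,7,8}:  v_{1} + v_{5} + v_{7} + v_{8} = v_{4}  ⟹  sig = (4; 1)

so the primitive-relation signature multiset is
    (2; —)
    (2; —)
    (2; 1)
    (2; 1)
    (2; 1)
    (2; 1)
    (2; 1,1)
    (2; 1,1)
    (2; 1,1,1)
    (3; —)
    (4; 1)


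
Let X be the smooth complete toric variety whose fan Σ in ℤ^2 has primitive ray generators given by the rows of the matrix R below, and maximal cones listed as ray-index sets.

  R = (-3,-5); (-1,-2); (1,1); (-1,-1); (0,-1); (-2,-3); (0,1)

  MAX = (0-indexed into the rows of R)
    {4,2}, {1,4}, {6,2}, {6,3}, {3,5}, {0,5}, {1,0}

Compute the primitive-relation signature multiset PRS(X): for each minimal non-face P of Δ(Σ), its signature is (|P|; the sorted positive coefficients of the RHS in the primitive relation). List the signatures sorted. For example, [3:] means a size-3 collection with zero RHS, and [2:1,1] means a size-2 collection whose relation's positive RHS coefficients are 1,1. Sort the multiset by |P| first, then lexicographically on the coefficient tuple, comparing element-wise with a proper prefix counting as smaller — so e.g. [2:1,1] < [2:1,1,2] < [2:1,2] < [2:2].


Σ has 14 primitive collections:

  • {2,3}:  v_{2} + v_{3} = 0 ; sig = [2:]
  • {4,6}:  v_{4} + v_{6} = 0 ; sig = [2:]
  • {1,2}:  v_{1} + v_{2} = v_{4} ; sig = [2:1]
  • {1,3}:  v_{1} + v_{3} = v_{5} ; sig = [2:1]
  • {1,5}:  v_{1} + v_{5} = v_{0} ; sig = [2:1]
  • {1,6}:  v_{1} + v_{6} = v_{3} ; sig = [2:1]
  • {2,5}:  v_{2} + v_{5} = v_{1} ; sig = [2:1]
  • {3,4}:  v_{3} + v_{4} = v_{1} ; sig = [2:1]
  • {0,6}:  v_{0} + v_{6} = v_{3} + v_{5} ; sig = [2:1,1]
  • {0,2}:  v_{0} + v_{2} = 2·v_{1} ; sig = [2:2]
  • {0,3}:  v_{0} + v_{3} = 2·v_{5} ; sig = [2:2]
  • {4,5}:  v_{4} + v_{5} = 2·v_{1} ; sig = [2:2]
  • {5,6}:  v_{5} + v_{6} = 2·v_{3} ; sig = [2:2]
  • {0,4}:  v_{0} + v_{4} = 3·v_{1} ; sig = [2:3]

Sorted signature multiset PRS(X):
    [2:]
    [2:]
    [2:1]
    [2:1]
    [2:1]
    [2:1]
    [2:1]
    [2:1]
    [2:1,1]
    [2:2]
    [2:2]
    [2:2]
    [2:2]
    [2:3]


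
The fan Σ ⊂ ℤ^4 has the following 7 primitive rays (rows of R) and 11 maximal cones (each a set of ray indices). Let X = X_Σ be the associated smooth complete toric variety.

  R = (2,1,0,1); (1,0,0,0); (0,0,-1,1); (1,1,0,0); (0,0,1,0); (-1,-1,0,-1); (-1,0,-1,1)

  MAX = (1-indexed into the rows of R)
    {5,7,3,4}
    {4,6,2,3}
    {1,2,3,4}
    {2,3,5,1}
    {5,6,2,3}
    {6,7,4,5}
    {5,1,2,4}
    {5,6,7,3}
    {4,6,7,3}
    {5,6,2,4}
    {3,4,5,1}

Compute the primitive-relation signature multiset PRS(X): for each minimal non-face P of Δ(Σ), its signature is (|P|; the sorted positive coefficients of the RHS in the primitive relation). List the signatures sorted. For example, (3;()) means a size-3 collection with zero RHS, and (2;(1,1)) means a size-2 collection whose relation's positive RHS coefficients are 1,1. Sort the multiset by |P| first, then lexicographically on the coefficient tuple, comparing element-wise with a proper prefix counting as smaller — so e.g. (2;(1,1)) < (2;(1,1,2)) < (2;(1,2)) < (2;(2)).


5 collections generate NE(X_Σ); each relation:

  • {1,6}:  v_{1} + v_{6} = v_{2}  so sig = (2;(1))
  • {2,7}:  v_{2} + v_{7} = v_{3}  so sig = (2;(1))
  • {1,7}:  v_{1} + v_{7} = 2·v_{3} + v_{4} + v_{5}  so sig = (2;(1,1,2))
  • {3,4,5,6}:  v_{3} + v_{4} + v_{5} + v_{6} = 0  so sig = (4;())
  • {2,3,4,5}:  v_{2} + v_{3} + v_{4} + v_{5} = v_{1}  so sig = (4;(1))

Sorted signature multiset PRS(X):
[(2;(1)), (2;(1)), (2;(1,1,2)), (4;()), (4;(1))]


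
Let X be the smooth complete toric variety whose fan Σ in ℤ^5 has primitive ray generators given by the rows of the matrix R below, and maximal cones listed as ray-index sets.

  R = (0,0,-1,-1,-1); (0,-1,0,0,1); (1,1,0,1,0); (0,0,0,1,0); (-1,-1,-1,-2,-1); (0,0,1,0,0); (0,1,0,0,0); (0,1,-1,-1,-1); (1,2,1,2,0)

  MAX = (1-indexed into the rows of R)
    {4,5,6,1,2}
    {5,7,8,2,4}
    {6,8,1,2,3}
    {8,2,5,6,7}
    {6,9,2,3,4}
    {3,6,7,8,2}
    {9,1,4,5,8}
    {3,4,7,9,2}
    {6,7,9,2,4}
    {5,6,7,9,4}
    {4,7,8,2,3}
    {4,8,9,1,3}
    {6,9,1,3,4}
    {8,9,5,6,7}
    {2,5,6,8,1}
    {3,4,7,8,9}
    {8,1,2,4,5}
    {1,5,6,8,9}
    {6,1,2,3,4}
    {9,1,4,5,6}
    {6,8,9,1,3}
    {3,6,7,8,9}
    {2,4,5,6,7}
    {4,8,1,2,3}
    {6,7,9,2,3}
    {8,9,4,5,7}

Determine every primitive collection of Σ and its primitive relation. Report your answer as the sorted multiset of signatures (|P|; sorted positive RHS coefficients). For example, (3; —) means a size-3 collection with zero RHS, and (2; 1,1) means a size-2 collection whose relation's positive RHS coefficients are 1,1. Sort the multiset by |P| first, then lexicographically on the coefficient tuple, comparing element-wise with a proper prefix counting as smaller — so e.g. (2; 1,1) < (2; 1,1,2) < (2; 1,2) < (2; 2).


Δ(Σ) — 9 vertices, 7 min non-faces:

  • {1,7}:  v_{1} + v_{7} = v_{8} — sig = (2; 1)
  • {3,5}:  v_{3} + v_{5} = v_{1} — sig = (2; 1)
  • {2,5,9}:  v_{2} + v_{5} + v_{9} = 0 — sig = (3; —)
  • {1,2,9}:  v_{1} + v_{2} + v_{9} = v_{3} — sig = (3; 1)
  • {2,8,9}:  v_{2} + v_{8} + v_{9} = v_{3} + v_{7} — sig = (3; 1,1)
  • {4,6,8}:  v_{4} + v_{6} + v_{8} = v_{5} + v_{9} — sig = (3; 1,1)
  • {3,4,6,7}:  v_{3} + v_{4} + v_{6} + v_{7} = v_{9} — sig = (4; 1)

Sorted signature multiset PRS(X):
[(2; 1), (2; 1), (3; —), (3; 1), (3; 1,1), (3; 1,1), (4; 1)]


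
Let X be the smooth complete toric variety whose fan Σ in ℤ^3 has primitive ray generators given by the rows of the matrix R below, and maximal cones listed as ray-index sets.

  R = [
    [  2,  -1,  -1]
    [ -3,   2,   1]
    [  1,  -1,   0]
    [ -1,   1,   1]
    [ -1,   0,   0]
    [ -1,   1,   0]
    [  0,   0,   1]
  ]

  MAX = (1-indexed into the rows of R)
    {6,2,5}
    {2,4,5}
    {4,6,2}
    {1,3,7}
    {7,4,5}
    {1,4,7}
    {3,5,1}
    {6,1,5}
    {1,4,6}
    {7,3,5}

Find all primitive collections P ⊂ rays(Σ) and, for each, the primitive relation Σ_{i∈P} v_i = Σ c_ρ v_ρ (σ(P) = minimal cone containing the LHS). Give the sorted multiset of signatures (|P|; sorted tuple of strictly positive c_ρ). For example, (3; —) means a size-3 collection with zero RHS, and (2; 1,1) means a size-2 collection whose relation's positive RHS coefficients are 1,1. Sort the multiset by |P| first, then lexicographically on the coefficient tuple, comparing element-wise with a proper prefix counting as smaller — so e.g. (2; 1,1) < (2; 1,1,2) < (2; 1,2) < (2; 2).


Σ has 9 primitive collections:

  P = {3,6}:  v_{3} + v_{6} = 0 ; sig = (2; —)
  P = {1,2}:  v_{1} + v_{2} = v_{6} ; sig = (2; 1)
  P = {3,4}:  v_{3} + v_{4} = v_{7} ; sig = (2; 1)
  P = {6,7}:  v_{6} + v_{7} = v_{4} ; sig = (2; 1)
  P = {2,3}:  v_{2} + v_{3} = v_{4} + v_{5} ; sig = (2; 1,1)
  P = {2,7}:  v_{2} + v_{7} = 2·v_{4} + v_{5} ; sig = (2; 1,2)
  P = {1,4,5}:  v_{1} + v_{4} + v_{5} = 0 ; sig = (3; —)
  P = {1,5,7}:  v_{1} + v_{5} + v_{7} = v_{3} ; sig = (3; 1)
  P = {4,5,6}:  v_{4} + v_{5} + v_{6} = v_{2} ; sig = (3; 1)

so the primitive-relation signature multiset is
{ (2; —),  (2; 1) ×3,  (2; 1,1),  (2; 1,2),  (3; —),  (3; 1) ×2 }


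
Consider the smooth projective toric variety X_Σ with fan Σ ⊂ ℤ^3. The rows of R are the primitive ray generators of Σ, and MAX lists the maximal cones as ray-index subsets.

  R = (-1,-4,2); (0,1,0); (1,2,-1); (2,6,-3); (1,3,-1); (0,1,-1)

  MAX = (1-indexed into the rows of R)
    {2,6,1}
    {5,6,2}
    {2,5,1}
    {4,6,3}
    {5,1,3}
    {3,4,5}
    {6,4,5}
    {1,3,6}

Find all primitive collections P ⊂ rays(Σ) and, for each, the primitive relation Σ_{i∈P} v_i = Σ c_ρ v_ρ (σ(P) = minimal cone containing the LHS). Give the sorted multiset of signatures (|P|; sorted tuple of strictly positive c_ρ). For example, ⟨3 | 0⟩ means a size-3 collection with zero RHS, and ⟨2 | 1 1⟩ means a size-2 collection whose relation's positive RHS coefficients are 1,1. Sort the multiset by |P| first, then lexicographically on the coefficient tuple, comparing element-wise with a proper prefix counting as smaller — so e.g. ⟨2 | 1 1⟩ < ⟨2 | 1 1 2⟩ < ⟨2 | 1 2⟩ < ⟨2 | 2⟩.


|primitive collections| = 5. Relations:

  P = {1,4}:  v_{1} + v_{4} = v_{3}  ⟹  sig = ⟨2 | 1⟩
  P = {2,3}:  v_{2} + v_{3} = v_{5}  ⟹  sig = ⟨2 | 1⟩
  P = {2,4}:  v_{2} + v_{4} = 2·v_{5} + v_{6}  ⟹  sig = ⟨2 | 1 2⟩
  P = {1,5,6}:  v_{1} + v_{5} + v_{6} = 0  ⟹  sig = ⟨3 | 0⟩
  P = {3,5,6}:  v_{3} + v_{5} + v_{6} = v_{4}  ⟹  sig = ⟨3 | 1⟩

Signatures (|P|; sorted positive RHS coefficients), sorted:
    |P|=2: 3 collections, coeffs (1), (1), (1,2)
    |P|=3: 2 collections, coeffs (), (1)


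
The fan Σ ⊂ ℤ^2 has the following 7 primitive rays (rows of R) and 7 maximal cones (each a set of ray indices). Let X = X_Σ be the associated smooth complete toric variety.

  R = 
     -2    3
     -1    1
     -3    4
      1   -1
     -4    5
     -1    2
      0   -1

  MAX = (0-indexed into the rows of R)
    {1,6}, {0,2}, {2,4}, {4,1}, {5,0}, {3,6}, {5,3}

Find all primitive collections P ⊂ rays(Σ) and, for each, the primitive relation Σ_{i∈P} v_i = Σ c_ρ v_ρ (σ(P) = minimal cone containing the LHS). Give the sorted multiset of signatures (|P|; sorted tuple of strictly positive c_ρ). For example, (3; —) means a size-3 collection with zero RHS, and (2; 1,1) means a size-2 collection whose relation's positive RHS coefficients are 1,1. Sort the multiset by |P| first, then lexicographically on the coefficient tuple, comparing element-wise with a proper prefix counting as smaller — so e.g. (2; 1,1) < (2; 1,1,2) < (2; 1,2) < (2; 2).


Primitive collections (14):

  P={1,3}:  v_{1} + v_{3} = 0  ⟹  sig = (2; —)
  P={0,1}:  v_{0} + v_{1} = v_{2}  ⟹  sig = (2; 1)
  P={0,3}:  v_{0} + v_{3} = v_{5}  ⟹  sig = (2; 1)
  P={1,2}:  v_{1} + v_{2} = v_{4}  ⟹  sig = (2; 1)
  P={1,5}:  v_{1} + v_{5} = v_{0}  ⟹  sig = (2; 1)
  P={2,3}:  v_{2} + v_{3} = v_{0}  ⟹  sig = (2; 1)
  P={3,4}:  v_{3} + v_{4} = v_{2}  ⟹  sig = (2; 1)
  P={5,6}:  v_{5} + v_{6} = v_{1}  ⟹  sig = (2; 1)
  P={4,5}:  v_{4} + v_{5} = v_{0} + v_{2}  ⟹  sig = (2; 1,1)
  P={0,4}:  v_{0} + v_{4} = 2·v_{2}  ⟹  sig = (2; 2)
  P={0,6}:  v_{0} + v_{6} = 2·v_{1}  ⟹  sig = (2; 2)
  P={2,5}:  v_{2} + v_{5} = 2·v_{0}  ⟹  sig = (2; 2)
  P={2,6}:  v_{2} + v_{6} = 3·v_{1}  ⟹  sig = (2; 3)
  P={4,6}:  v_{4} + v_{6} = 4·v_{1}  ⟹  sig = (2; 4)

Signatures (|P|; sorted positive RHS coefficients), sorted:
    (2; —)
    (2; 1)
    (2; 1)
    (2; 1)
    (2; 1)
    (2; 1)
    (2; 1)
    (2; 1)
    (2; 1,1)
    (2; 2)
    (2; 2)
    (2; 2)
    (2; 3)
    (2; 4)
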